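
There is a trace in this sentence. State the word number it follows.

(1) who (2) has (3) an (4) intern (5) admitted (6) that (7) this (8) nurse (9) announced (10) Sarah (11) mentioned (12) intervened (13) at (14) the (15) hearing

The displaced element is "who" (word 1).
It is linked across 3 clause boundaries (that → Ø → Ø).
It functions as the subject of "intervened", so the gap sits immediately after word 11 ("mentioned").
Base order: An intern has admitted that this nurse announced Sarah mentioned that who intervened at the hearing.

11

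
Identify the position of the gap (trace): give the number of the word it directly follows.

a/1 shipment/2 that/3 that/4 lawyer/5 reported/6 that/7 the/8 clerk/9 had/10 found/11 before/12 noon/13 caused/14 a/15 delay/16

The displaced element is "a shipment" (word 2).
It is linked across 1 clause boundary (that).
It functions as the direct object of "found", so the gap sits immediately after word 11 ("found").
Base order: That lawyer reported that the clerk had found a shipment before noon.

11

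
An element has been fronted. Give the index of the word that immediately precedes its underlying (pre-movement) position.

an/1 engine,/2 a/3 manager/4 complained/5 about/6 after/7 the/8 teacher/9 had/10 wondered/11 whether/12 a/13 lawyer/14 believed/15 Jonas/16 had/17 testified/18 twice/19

The displaced element is "an engine" (word 2).
It functions as the object of the preposition "about" of "complained", so the gap sits immediately after word 6 ("about").
Base order: A manager complained about an engine after the teacher had wondered whether a lawyer believed Jonas had testified twice.

6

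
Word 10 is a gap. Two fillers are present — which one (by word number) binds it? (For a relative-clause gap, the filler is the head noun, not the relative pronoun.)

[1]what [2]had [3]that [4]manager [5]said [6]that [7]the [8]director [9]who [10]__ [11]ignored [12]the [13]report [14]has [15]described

The marked gap is inside the relative clause, the subject of "ignored".
Its filler is the head noun "director" (via "who"), at word 8.
(The other dependency links word 1 to a gap after word 15.)

8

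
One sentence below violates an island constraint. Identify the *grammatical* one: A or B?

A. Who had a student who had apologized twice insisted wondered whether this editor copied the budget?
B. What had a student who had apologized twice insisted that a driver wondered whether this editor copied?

In B, the wh-phrase is extracted from inside a wh-island (introduced by "whether"), which blocks movement.
In A, the extraction path crosses only that-complement boundaries, which are transparent.
So A is grammatical.

A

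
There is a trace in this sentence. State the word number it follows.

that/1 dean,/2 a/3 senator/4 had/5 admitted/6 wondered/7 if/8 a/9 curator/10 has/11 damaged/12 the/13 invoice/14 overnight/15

6

The displaced element is "that dean" (word 2).
It is linked across 1 clause boundary (Ø).
It functions as the subject of "wondered", so the gap sits immediately after word 6 ("admitted").
Base order: A senator had admitted that that dean wondered if a curator has damaged the invoice overnight.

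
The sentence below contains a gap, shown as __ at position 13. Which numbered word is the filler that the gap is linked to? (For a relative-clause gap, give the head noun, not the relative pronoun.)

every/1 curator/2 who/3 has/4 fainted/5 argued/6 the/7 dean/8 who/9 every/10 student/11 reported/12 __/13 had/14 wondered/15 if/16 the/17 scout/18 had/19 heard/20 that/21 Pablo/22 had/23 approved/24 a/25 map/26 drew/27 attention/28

The gap at 13 is the subject of "wondered", inside a relative clause.
The relative pronoun is "who" (word 9); it is bound by the head noun immediately before it.
Its filler is the head noun "dean", at word 8.

8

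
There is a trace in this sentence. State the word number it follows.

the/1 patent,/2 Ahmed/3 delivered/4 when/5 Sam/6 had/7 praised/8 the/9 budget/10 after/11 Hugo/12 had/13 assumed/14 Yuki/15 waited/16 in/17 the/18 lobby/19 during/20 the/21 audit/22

4

The displaced element is "the patent" (word 2).
It functions as the direct object of "delivered", so the gap sits immediately after word 4 ("delivered").
Base order: Ahmed delivered the patent when Sam had praised the budget after Hugo had assumed Yuki waited in the lobby during the audit.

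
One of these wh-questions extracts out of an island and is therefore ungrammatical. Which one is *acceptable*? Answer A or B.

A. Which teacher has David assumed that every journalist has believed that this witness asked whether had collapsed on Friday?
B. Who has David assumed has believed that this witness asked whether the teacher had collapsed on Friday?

B

In A, the wh-phrase is extracted from inside a wh-island (introduced by "whether"), which blocks movement.
In B, the extraction path crosses only that-complement boundaries, which are transparent.
So B is grammatical.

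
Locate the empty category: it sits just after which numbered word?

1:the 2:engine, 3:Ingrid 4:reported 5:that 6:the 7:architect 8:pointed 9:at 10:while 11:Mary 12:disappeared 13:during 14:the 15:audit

The displaced element is "the engine" (word 2).
It is linked across 1 clause boundary (that).
It functions as the object of the preposition "at" of "pointed", so the gap sits immediately after word 9 ("at").
Base order: Ingrid reported that the architect pointed at the engine while Mary disappeared during the audit.

9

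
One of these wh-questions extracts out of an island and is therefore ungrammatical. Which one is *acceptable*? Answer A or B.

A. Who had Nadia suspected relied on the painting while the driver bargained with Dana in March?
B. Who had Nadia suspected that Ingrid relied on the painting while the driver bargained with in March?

A

In B, the wh-phrase is extracted from inside an adjunct island (introduced by "while"), which blocks movement.
In A, the extraction path crosses only that-complement boundaries, which are transparent.
So A is grammatical.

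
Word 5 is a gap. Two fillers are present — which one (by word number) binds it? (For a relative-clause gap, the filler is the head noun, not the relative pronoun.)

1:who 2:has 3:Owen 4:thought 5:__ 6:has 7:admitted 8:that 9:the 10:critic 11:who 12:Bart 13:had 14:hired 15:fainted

1

The marked gap is the subject of "admitted".
Its filler is the fronted wh-phrase "who", at word 1.
(The other dependency links word 10 to a gap after word 14.)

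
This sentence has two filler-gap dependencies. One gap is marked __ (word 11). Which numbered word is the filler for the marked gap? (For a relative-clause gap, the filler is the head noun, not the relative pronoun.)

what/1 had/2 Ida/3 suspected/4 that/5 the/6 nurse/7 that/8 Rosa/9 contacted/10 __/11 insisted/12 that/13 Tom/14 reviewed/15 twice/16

7

The marked gap is inside the relative clause, the direct object of "contacted".
Its filler is the head noun "nurse" (via "that"), at word 7.
(The other dependency links word 1 to a gap after word 15.)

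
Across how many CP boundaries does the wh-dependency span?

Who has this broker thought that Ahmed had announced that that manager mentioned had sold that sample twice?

"who" is extracted from the subject of "sold".
Boundaries crossed, outermost first: [that], [that], [Ø] — 3 in total.

3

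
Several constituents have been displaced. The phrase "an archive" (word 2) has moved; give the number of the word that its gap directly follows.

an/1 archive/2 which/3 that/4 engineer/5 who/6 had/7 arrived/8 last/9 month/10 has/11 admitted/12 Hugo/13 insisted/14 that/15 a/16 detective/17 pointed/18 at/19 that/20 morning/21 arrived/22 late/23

The displaced element is "an archive" (word 2).
It is linked across 2 clause boundaries (Ø → that).
It functions as the object of the preposition "at" of "pointed", so the gap sits immediately after word 19 ("at").
Base order: That engineer who had arrived last month has admitted Hugo insisted that a detective pointed at an archive that morning.

19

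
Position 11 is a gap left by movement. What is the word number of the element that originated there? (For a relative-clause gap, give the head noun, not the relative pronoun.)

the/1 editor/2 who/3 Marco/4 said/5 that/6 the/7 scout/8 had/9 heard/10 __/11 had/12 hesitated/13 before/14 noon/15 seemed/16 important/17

2

The gap at 11 is the subject of "hesitated", inside a relative clause.
The relative pronoun is "who" (word 3); it is bound by the head noun immediately before it.
Its filler is the head noun "editor", at word 2.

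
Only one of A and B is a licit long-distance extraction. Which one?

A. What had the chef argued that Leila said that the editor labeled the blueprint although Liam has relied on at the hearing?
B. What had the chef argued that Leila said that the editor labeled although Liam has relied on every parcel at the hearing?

In A, the wh-phrase is extracted from inside an adjunct island (introduced by "although"), which blocks movement.
In B, the extraction path crosses only that-complement boundaries, which are transparent.
So B is grammatical.

B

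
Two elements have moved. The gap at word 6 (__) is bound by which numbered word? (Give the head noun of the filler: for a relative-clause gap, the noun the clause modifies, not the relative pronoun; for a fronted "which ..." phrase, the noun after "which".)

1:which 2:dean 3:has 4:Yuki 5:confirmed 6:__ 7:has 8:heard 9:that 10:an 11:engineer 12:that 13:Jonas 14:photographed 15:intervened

The marked gap is the subject of "heard".
Its filler is the fronted wh-phrase "which dean", at word 2.
(The other dependency links word 11 to a gap after word 14.)

2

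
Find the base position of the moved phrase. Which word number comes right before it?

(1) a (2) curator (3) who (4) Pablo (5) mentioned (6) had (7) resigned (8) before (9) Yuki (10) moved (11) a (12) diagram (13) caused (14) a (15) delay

5

The displaced element is "a curator" (word 2).
It is linked across 1 clause boundary (Ø).
It functions as the subject of "resigned", so the gap sits immediately after word 5 ("mentioned").
Base order: Pablo mentioned that a curator had resigned before Yuki moved a diagram.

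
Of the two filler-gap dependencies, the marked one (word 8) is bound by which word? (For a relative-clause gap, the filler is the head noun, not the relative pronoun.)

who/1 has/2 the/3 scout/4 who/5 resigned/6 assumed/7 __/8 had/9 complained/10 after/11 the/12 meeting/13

The marked gap is the subject of "complained".
Its filler is the fronted wh-phrase "who", at word 1.
(The other dependency links word 4 to a gap after word 5.)

1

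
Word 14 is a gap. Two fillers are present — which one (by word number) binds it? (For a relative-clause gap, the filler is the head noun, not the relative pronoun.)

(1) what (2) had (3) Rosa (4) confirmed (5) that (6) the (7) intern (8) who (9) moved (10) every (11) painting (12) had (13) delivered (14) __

The marked gap is the direct object of "delivered".
Its filler is the fronted wh-phrase "what", at word 1.
(The other dependency links word 7 to a gap after word 8.)

1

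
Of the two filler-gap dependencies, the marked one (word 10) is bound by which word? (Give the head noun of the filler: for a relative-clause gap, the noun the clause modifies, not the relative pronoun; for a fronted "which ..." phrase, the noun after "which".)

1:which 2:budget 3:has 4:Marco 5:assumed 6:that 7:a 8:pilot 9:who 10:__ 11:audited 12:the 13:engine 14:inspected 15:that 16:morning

8

The marked gap is inside the relative clause, the subject of "audited".
Its filler is the head noun "pilot" (via "who"), at word 8.
(The other dependency links word 2 to a gap after word 14.)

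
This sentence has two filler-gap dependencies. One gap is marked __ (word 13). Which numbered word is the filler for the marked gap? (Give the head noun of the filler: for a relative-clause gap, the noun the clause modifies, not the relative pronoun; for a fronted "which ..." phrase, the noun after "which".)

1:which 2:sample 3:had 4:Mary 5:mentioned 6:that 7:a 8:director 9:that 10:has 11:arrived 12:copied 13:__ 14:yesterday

The marked gap is the direct object of "copied".
Its filler is the fronted wh-phrase "which sample", at word 2.
(The other dependency links word 8 to a gap after word 9.)

2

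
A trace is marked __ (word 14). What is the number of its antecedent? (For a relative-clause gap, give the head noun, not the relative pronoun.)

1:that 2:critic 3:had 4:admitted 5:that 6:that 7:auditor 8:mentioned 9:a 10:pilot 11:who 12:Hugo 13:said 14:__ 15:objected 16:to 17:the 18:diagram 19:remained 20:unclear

10

The gap at 14 is the subject of "objected", inside a relative clause.
The relative pronoun is "who" (word 11); it is bound by the head noun immediately before it.
Its filler is the head noun "pilot", at word 10.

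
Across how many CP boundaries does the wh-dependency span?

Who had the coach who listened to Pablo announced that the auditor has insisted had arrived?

"who" is extracted from the subject of "arrived".
Boundaries crossed, outermost first: [that], [Ø] — 2 in total.

2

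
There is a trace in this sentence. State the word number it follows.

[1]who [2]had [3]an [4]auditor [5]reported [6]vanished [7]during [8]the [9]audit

5

The displaced element is "who" (word 1).
It is linked across 1 clause boundary (Ø).
It functions as the subject of "vanished", so the gap sits immediately after word 5 ("reported").
Base order: An auditor had reported that who vanished during the audit.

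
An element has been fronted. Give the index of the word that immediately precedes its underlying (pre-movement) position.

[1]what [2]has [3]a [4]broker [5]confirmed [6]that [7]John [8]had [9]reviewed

9

The displaced element is "what" (word 1).
It is linked across 1 clause boundary (that).
It functions as the direct object of "reviewed", so the gap sits immediately after word 9 ("reviewed").
Base order: A broker has confirmed that John had reviewed what.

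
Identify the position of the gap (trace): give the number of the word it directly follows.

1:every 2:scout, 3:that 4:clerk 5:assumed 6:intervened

The displaced element is "every scout" (word 2).
It is linked across 1 clause boundary (Ø).
It functions as the subject of "intervened", so the gap sits immediately after word 5 ("assumed").
Base order: That clerk assumed every scout intervened.

5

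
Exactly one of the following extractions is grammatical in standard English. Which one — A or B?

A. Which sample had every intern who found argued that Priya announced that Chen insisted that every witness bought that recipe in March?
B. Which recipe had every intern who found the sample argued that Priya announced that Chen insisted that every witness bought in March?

B

In A, the wh-phrase is extracted from inside a complex-NP island (relative clause) (introduced by "who"), which blocks movement.
In B, the extraction path crosses only that-complement boundaries, which are transparent.
So B is grammatical.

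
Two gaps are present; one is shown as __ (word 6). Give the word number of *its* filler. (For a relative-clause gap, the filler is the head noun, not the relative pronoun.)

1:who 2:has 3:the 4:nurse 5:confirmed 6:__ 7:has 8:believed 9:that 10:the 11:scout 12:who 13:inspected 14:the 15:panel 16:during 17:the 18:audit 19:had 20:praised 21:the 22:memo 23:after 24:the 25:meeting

The marked gap is the subject of "believed".
Its filler is the fronted wh-phrase "who", at word 1.
(The other dependency links word 11 to a gap after word 12.)

1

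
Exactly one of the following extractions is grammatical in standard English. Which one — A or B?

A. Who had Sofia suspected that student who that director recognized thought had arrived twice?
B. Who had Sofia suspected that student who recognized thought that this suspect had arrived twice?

A

In B, the wh-phrase is extracted from inside a complex-NP island (relative clause) (introduced by "who"), which blocks movement.
In A, the extraction path crosses only that-complement boundaries, which are transparent.
So A is grammatical.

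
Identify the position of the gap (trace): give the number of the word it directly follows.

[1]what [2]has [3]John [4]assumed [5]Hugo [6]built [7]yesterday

The displaced element is "what" (word 1).
It is linked across 1 clause boundary (Ø).
It functions as the direct object of "built", so the gap sits immediately after word 6 ("built").
Base order: John has assumed Hugo built what yesterday.

6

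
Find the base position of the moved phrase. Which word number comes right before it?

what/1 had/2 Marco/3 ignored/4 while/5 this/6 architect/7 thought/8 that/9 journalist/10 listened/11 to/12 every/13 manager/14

The displaced element is "what" (word 1).
It functions as the direct object of "ignored", so the gap sits immediately after word 4 ("ignored").
Base order: Marco had ignored what while this architect thought that journalist listened to every manager.

4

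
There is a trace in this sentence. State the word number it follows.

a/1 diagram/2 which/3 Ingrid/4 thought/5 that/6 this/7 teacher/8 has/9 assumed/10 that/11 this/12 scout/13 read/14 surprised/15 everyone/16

14

The displaced element is "a diagram" (word 2).
It is linked across 2 clause boundaries (that → that).
It functions as the direct object of "read", so the gap sits immediately after word 14 ("read").
Base order: Ingrid thought that this teacher has assumed that this scout read a diagram.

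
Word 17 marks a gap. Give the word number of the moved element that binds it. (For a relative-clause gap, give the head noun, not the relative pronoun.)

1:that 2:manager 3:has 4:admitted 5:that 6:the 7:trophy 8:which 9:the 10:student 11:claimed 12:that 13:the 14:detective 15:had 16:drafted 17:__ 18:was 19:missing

7

The gap at 17 is the object of "drafted", inside a relative clause.
The relative pronoun is "which" (word 8); it is bound by the head noun immediately before it.
Its filler is the head noun "trophy", at word 7.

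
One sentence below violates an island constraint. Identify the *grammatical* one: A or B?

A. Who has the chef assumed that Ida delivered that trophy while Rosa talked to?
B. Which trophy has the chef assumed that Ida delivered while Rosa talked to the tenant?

In A, the wh-phrase is extracted from inside an adjunct island (introduced by "while"), which blocks movement.
In B, the extraction path crosses only that-complement boundaries, which are transparent.
So B is grammatical.

B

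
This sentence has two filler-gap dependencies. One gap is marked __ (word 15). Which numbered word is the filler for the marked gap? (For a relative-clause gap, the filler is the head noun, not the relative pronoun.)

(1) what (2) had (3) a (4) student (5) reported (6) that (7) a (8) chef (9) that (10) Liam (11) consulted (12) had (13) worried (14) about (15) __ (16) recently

1

The marked gap is the object of the preposition "about" of "worried".
Its filler is the fronted wh-phrase "what", at word 1.
(The other dependency links word 8 to a gap after word 11.)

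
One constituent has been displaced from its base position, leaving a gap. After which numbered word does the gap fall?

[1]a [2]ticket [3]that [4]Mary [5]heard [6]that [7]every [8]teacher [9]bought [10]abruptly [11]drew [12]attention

9

The displaced element is "a ticket" (word 2).
It is linked across 1 clause boundary (that).
It functions as the direct object of "bought", so the gap sits immediately after word 9 ("bought").
Base order: Mary heard that every teacher bought a ticket abruptly.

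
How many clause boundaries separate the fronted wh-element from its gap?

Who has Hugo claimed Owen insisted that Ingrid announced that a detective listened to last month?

"who" is extracted from the PP object of "listened".
Boundaries crossed, outermost first: [Ø], [that], [that] — 3 in total.

3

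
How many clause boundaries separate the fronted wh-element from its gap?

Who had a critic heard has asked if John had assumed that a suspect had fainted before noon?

1

"who" is extracted from the subject of "asked".
Boundaries crossed, outermost first: [Ø] — 1 in total.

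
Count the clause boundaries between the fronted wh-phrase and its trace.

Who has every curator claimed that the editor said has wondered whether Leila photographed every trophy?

2

"who" is extracted from the subject of "wondered".
Boundaries crossed, outermost first: [that], [Ø] — 2 in total.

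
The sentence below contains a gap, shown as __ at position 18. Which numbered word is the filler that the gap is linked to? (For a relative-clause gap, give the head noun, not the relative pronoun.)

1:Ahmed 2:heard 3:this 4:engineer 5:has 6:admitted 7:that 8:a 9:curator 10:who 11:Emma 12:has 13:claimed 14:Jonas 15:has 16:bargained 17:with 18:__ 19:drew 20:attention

9

The gap at 18 is the prepositional object of "bargained", inside a relative clause.
The relative pronoun is "who" (word 10); it is bound by the head noun immediately before it.
Its filler is the head noun "curator", at word 9.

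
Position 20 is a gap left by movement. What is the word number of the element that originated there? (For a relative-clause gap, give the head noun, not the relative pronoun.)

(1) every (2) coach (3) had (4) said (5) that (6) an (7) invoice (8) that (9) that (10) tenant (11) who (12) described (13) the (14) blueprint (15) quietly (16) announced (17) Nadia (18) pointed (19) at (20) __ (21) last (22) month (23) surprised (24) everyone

7

The gap at 20 is the prepositional object of "pointed", inside a relative clause.
The relative pronoun is "that" (word 8); it is bound by the head noun immediately before it.
Its filler is the head noun "invoice", at word 7.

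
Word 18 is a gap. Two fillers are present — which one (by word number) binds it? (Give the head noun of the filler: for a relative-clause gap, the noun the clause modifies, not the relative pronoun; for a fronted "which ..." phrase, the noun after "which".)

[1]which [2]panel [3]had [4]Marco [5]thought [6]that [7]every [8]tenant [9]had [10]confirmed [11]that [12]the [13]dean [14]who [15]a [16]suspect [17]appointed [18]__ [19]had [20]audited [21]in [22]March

The marked gap is inside the relative clause, the direct object of "appointed".
Its filler is the head noun "dean" (via "who"), at word 13.
(The other dependency links word 2 to a gap after word 20.)

13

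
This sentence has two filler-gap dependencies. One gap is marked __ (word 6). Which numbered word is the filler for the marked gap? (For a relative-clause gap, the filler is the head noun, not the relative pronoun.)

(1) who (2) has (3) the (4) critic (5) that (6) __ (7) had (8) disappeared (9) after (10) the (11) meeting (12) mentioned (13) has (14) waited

The marked gap is inside the relative clause, the subject of "disappeared".
Its filler is the head noun "critic" (via "that"), at word 4.
(The other dependency links word 1 to a gap after word 12.)

4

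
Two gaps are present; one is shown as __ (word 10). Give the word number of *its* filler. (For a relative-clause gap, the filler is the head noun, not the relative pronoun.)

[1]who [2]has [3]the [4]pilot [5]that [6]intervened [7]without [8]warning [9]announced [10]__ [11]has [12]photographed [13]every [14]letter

The marked gap is the subject of "photographed".
Its filler is the fronted wh-phrase "who", at word 1.
(The other dependency links word 4 to a gap after word 5.)

1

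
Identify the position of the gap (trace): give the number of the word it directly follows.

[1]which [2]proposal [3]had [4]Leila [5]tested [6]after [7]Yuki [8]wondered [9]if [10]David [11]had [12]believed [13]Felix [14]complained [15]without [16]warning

The displaced element is "which proposal" (word 2).
It functions as the direct object of "tested", so the gap sits immediately after word 5 ("tested").
Base order: Leila had tested which proposal after Yuki wondered if David had believed Felix complained without warning.

5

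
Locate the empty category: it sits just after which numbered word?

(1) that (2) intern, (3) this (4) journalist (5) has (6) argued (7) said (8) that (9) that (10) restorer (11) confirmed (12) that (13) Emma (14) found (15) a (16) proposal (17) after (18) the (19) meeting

6

The displaced element is "that intern" (word 2).
It is linked across 1 clause boundary (Ø).
It functions as the subject of "said", so the gap sits immediately after word 6 ("argued").
Base order: This journalist has argued that that intern said that that restorer confirmed that Emma found a proposal after the meeting.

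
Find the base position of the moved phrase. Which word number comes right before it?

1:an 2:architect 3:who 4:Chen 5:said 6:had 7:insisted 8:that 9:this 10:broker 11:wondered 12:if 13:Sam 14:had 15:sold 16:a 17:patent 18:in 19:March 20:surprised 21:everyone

The displaced element is "an architect" (word 2).
It is linked across 1 clause boundary (Ø).
It functions as the subject of "insisted", so the gap sits immediately after word 5 ("said").
Base order: Chen said an architect had insisted that this broker wondered if Sam had sold a patent in March.

5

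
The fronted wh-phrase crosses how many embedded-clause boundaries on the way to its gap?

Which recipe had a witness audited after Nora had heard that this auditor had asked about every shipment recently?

"which recipe" originates inside the matrix clause — no clause boundary is crossed.

0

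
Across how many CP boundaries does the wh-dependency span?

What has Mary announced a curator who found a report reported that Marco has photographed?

"what" is extracted from the object of "photographed".
Boundaries crossed, outermost first: [Ø], [that] — 2 in total.

2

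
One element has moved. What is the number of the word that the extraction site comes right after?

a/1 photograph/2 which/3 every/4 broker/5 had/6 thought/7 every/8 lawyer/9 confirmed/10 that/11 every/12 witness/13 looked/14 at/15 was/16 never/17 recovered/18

15

The displaced element is "a photograph" (word 2).
It is linked across 2 clause boundaries (Ø → that).
It functions as the object of the preposition "at" of "looked", so the gap sits immediately after word 15 ("at").
Base order: Every broker had thought every lawyer confirmed that every witness looked at a photograph.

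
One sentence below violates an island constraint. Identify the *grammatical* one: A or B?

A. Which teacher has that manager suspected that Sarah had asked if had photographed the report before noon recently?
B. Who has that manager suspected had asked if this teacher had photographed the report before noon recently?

B

In A, the wh-phrase is extracted from inside a wh-island (introduced by "if"), which blocks movement.
In B, the extraction path crosses only that-complement boundaries, which are transparent.
So B is grammatical.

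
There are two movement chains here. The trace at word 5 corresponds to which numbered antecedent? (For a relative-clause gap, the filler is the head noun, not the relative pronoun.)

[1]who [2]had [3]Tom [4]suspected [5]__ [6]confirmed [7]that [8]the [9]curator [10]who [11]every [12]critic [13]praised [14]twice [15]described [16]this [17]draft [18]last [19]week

1

The marked gap is the subject of "confirmed".
Its filler is the fronted wh-phrase "who", at word 1.
(The other dependency links word 9 to a gap after word 13.)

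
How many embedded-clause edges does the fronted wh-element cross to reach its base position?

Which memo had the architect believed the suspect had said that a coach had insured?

"which memo" is extracted from the object of "insured".
Boundaries crossed, outermost first: [Ø], [that] — 2 in total.

2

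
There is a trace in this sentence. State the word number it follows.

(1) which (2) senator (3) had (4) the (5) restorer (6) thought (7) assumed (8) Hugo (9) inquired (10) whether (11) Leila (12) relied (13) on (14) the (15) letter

6

The displaced element is "which senator" (word 2).
It is linked across 1 clause boundary (Ø).
It functions as the subject of "assumed", so the gap sits immediately after word 6 ("thought").
Base order: The restorer had thought which senator assumed Hugo inquired whether Leila relied on the letter.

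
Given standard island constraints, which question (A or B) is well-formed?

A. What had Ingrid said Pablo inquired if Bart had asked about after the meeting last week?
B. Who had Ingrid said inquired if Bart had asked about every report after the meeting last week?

B

In A, the wh-phrase is extracted from inside a wh-island (introduced by "if"), which blocks movement.
In B, the extraction path crosses only that-complement boundaries, which are transparent.
So B is grammatical.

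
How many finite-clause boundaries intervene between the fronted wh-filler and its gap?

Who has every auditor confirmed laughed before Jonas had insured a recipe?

"who" is extracted from the subject of "laughed".
Boundaries crossed, outermost first: [Ø] — 1 in total.

1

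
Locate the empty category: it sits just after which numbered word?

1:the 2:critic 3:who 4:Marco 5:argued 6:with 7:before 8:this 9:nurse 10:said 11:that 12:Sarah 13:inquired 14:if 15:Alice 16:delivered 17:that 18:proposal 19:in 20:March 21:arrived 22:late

The displaced element is "the critic" (word 2).
It functions as the object of the preposition "with" of "argued", so the gap sits immediately after word 6 ("with").
Base order: Marco argued with the critic before this nurse said that Sarah inquired if Alice delivered that proposal in March.

6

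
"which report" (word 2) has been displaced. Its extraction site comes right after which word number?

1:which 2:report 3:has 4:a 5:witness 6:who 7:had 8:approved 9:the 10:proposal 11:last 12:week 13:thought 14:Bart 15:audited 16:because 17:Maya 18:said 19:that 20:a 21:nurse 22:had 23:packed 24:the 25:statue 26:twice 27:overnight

15

The displaced element is "which report" (word 2).
It is linked across 1 clause boundary (Ø).
It functions as the direct object of "audited", so the gap sits immediately after word 15 ("audited").
Base order: A witness who had approved the proposal last week has thought Bart audited which report because Maya said that a nurse had packed the statue twice overnight.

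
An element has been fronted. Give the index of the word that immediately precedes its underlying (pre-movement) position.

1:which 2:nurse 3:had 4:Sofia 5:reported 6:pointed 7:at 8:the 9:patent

5

The displaced element is "which nurse" (word 2).
It is linked across 1 clause boundary (Ø).
It functions as the subject of "pointed", so the gap sits immediately after word 5 ("reported").
Base order: Sofia had reported that which nurse pointed at the patent.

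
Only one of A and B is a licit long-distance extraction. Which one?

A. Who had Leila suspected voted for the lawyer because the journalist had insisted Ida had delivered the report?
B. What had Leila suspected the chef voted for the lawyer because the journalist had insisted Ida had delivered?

A

In B, the wh-phrase is extracted from inside an adjunct island (introduced by "because"), which blocks movement.
In A, the extraction path crosses only that-complement boundaries, which are transparent.
So A is grammatical.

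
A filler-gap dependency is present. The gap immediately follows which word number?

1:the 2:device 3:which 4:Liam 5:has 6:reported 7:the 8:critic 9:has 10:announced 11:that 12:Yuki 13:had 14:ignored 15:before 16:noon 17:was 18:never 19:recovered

The displaced element is "the device" (word 2).
It is linked across 2 clause boundaries (Ø → that).
It functions as the direct object of "ignored", so the gap sits immediately after word 14 ("ignored").
Base order: Liam has reported the critic has announced that Yuki had ignored the device before noon.

14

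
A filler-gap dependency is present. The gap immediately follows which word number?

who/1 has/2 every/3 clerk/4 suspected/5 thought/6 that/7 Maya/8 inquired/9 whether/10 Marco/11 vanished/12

The displaced element is "who" (word 1).
It is linked across 1 clause boundary (Ø).
It functions as the subject of "thought", so the gap sits immediately after word 5 ("suspected").
Base order: Every clerk has suspected that who thought that Maya inquired whether Marco vanished.

5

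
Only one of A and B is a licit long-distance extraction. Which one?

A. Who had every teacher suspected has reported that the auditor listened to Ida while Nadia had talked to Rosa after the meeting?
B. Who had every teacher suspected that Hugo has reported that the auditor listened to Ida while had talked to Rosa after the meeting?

A

In B, the wh-phrase is extracted from inside an adjunct island (introduced by "while"), which blocks movement.
In A, the extraction path crosses only that-complement boundaries, which are transparent.
So A is grammatical.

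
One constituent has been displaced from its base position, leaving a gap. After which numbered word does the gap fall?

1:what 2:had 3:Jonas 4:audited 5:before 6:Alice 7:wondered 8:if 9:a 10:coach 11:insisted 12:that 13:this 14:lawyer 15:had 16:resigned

The displaced element is "what" (word 1).
It functions as the direct object of "audited", so the gap sits immediately after word 4 ("audited").
Base order: Jonas had audited what before Alice wondered if a coach insisted that this lawyer had resigned.

4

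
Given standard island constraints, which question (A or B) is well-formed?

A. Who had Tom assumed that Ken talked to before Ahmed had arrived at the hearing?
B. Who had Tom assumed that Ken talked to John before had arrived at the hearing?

A

In B, the wh-phrase is extracted from inside an adjunct island (introduced by "before"), which blocks movement.
In A, the extraction path crosses only that-complement boundaries, which are transparent.
So A is grammatical.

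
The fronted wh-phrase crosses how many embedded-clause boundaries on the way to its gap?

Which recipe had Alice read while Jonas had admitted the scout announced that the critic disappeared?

"which recipe" originates inside the matrix clause — no clause boundary is crossed.

0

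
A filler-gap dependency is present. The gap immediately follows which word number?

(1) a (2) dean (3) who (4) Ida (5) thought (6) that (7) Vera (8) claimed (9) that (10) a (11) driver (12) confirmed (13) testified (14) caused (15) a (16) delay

12

The displaced element is "a dean" (word 2).
It is linked across 3 clause boundaries (that → that → Ø).
It functions as the subject of "testified", so the gap sits immediately after word 12 ("confirmed").
Base order: Ida thought that Vera claimed that a driver confirmed that a dean testified.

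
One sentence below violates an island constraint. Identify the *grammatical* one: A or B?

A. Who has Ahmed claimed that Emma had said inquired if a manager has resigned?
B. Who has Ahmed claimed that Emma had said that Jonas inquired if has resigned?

In B, the wh-phrase is extracted from inside a wh-island (introduced by "if"), which blocks movement.
In A, the extraction path crosses only that-complement boundaries, which are transparent.
So A is grammatical.

A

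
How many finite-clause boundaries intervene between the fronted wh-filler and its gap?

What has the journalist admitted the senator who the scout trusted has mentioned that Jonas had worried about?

"what" is extracted from the PP object of "worried".
Boundaries crossed, outermost first: [Ø], [that] — 2 in total.

2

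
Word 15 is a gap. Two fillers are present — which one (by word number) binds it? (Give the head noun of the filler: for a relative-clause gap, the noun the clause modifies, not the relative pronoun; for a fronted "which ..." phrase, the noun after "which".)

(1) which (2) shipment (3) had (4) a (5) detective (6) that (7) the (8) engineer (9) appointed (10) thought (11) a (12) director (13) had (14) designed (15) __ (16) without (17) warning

The marked gap is the direct object of "designed".
Its filler is the fronted wh-phrase "which shipment", at word 2.
(The other dependency links word 5 to a gap after word 9.)

2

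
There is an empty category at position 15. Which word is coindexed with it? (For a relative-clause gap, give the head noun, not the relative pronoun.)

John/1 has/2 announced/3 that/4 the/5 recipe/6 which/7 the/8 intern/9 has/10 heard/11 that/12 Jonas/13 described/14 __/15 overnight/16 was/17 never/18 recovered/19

6

The gap at 15 is the object of "described", inside a relative clause.
The relative pronoun is "which" (word 7); it is bound by the head noun immediately before it.
Its filler is the head noun "recipe", at word 6.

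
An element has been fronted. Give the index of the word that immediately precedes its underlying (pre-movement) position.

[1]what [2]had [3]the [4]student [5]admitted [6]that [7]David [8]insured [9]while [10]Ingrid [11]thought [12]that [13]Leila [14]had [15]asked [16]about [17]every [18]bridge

The displaced element is "what" (word 1).
It is linked across 1 clause boundary (that).
It functions as the direct object of "insured", so the gap sits immediately after word 8 ("insured").
Base order: The student had admitted that David insured what while Ingrid thought that Leila had asked about every bridge.

8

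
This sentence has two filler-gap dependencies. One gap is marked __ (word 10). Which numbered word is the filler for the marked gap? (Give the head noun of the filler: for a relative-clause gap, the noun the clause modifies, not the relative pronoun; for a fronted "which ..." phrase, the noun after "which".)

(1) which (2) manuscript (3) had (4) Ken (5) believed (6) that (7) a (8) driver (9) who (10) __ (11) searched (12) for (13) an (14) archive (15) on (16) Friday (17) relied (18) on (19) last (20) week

8

The marked gap is inside the relative clause, the subject of "searched".
Its filler is the head noun "driver" (via "who"), at word 8.
(The other dependency links word 2 to a gap after word 18.)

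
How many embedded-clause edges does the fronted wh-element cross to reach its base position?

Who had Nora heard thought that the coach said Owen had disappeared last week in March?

1

"who" is extracted from the subject of "thought".
Boundaries crossed, outermost first: [Ø] — 1 in total.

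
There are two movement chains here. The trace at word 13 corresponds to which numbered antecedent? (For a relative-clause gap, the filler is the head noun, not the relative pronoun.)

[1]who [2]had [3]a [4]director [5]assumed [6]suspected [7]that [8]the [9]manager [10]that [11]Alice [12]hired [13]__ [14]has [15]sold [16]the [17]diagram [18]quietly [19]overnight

9

The marked gap is inside the relative clause, the direct object of "hired".
Its filler is the head noun "manager" (via "that"), at word 9.
(The other dependency links word 1 to a gap after word 5.)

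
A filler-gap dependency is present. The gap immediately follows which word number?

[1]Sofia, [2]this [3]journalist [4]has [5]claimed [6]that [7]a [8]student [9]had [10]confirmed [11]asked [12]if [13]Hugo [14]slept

The displaced element is "Sofia" (word 1).
It is linked across 2 clause boundaries (that → Ø).
It functions as the subject of "asked", so the gap sits immediately after word 10 ("confirmed").
Base order: This journalist has claimed that a student had confirmed that Sofia asked if Hugo slept.

10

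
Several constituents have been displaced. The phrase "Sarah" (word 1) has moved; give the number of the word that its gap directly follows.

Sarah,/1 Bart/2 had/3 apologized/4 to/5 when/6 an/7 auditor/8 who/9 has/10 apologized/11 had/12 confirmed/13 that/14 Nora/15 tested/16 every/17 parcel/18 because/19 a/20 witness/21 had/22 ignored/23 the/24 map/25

The displaced element is "Sarah" (word 1).
It functions as the object of the preposition "to" of "apologized", so the gap sits immediately after word 5 ("to").
Base order: Bart had apologized to Sarah when an auditor who has apologized had confirmed that Nora tested every parcel because a witness had ignored the map.

5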